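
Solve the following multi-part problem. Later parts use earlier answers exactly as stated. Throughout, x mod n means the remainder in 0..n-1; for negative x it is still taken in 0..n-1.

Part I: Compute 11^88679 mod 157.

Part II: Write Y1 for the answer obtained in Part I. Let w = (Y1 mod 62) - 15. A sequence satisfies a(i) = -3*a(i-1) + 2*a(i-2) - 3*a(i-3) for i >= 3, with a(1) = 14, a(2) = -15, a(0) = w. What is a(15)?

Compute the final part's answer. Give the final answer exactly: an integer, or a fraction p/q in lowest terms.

Part I: squarings mod 157: 11^1=11, 11^2=121, 11^4=40, 11^8=30, 11^16=115, 11^32=37, 11^64=113, 11^128=52, 11^256=35, 11^512=126, 11^1024=19, 11^2048=47, 11^4096=11, 11^8192=121, 11^16384=40, 11^32768=30, 11^65536=115; 11^88679 = 11^1 * 11^2 * 11^4 * 11^32 * 11^64 * 11^512 * 11^2048 * 11^4096 * 11^16384 * 11^65536 = 37 (mod 157); answer 37
Part II: Y1 = 37; w = 22; a(3) = -3*(-15) + 2*(14) - 3*(22) = 7; iterating: a(3)=7, a(4)=-93, a(5)=338, a(6)=-1221, a(7)=4618, a(8)=-17310, a(9)=64829, a(10)=-242961, a(11)=910471, a(12)=-3411822, a(13)=12785291, a(14)=-47910930, a(15)=179538838; answer 179538838

179538838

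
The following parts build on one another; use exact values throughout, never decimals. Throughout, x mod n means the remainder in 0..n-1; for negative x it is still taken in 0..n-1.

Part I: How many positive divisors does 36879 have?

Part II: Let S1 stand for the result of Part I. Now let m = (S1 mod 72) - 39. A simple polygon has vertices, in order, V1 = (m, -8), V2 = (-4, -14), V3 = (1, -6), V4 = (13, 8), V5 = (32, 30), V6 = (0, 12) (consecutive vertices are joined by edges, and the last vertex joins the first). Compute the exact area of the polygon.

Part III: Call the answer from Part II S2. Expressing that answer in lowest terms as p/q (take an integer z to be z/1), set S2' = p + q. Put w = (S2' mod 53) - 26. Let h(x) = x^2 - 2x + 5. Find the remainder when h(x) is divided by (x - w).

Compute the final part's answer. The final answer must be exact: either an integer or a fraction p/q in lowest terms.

53

Part I: 36879 = 3 * 19 * 647; number of divisors = (1+1) * (1+1) * (1+1) = 8; answer 8
Part II: S1 = 8; m = -31; cross terms: (-31*-14 - -4*-8)=402, (-4*-6 - 1*-14)=38, (1*8 - 13*-6)=86, (13*30 - 32*8)=134, (32*12 - 0*30)=384, (0*-8 - -31*12)=372; twice the area = |1416| = 1416; area = 708; answer 708
Part III: S2 = 708; threaded value p + q = 709; w = -6; remainder = value at the root: 1*(-6)^2 - 2*(-6)^1 + 5 = (36) + (12) + (5) = 53; answer 53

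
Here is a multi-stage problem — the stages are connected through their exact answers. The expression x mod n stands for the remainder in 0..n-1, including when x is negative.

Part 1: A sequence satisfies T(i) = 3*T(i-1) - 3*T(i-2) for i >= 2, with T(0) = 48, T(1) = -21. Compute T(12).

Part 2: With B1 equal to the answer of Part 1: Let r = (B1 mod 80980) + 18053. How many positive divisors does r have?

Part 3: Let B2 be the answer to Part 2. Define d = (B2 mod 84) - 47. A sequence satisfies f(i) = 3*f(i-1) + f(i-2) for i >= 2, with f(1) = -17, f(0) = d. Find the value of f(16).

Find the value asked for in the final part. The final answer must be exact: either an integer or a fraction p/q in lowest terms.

-1635477731

Part 1: T(2) = 3*(-21) - 3*(48) = -207; iterating: T(2)=-207, T(3)=-558, T(4)=-1053, T(5)=-1485, T(6)=-1296, T(7)=567, T(8)=5589, T(9)=15066, T(10)=28431, T(11)=40095, T(12)=34992; answer 34992
Part 2: B1 = 34992; r = 53045; 53045 = 5 * 103^2; number of divisors = (1+1) * (2+1) = 6; answer 6
Part 3: B2 = 6; d = -41; f(2) = 3*(-17) + 1*(-41) = -92; iterating: f(2)=-92, f(3)=-293, f(4)=-971, f(5)=-3206, f(6)=-10589, f(7)=-34973, f(8)=-115508, f(9)=-381497, f(10)=-1259999, f(11)=-4161494, f(12)=-13744481, f(13)=-45394937, f(14)=-149929292, f(15)=-495182813, f(16)=-1635477731; answer -1635477731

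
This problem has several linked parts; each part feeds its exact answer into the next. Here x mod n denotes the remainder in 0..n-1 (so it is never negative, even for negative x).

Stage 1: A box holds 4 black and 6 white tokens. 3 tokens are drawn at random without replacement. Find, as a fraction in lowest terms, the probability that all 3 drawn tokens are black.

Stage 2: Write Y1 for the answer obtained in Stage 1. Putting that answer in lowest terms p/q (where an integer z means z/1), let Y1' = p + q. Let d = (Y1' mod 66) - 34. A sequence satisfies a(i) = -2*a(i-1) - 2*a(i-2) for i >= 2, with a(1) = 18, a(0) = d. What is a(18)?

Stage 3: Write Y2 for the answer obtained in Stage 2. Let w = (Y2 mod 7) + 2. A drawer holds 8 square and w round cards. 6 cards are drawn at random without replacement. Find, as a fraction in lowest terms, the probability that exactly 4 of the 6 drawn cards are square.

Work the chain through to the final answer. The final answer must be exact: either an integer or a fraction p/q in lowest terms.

Stage 1: total draws C(10,3) = 120; favorable C(4,3) = 4; P = 1/30; answer 1/30
Stage 2: Y1 = 1/30; threaded value p + q = 31; d = -3; a(2) = -2*(18) - 2*(-3) = -30; iterating: a(2)=-30, a(3)=24, a(4)=12, a(5)=-72, a(6)=120, a(7)=-96, a(8)=-48, a(9)=288, a(10)=-480, a(11)=384, a(12)=192, a(13)=-1152, a(14)=1920, a(15)=-1536, a(16)=-768, a(17)=4608, a(18)=-7680; answer -7680
Stage 3: Y2 = -7680; w = 8; total draws C(16,6) = 8008; favorable C(8,4)*C(8,2) = 1960; P = 35/143; answer 35/143

35/143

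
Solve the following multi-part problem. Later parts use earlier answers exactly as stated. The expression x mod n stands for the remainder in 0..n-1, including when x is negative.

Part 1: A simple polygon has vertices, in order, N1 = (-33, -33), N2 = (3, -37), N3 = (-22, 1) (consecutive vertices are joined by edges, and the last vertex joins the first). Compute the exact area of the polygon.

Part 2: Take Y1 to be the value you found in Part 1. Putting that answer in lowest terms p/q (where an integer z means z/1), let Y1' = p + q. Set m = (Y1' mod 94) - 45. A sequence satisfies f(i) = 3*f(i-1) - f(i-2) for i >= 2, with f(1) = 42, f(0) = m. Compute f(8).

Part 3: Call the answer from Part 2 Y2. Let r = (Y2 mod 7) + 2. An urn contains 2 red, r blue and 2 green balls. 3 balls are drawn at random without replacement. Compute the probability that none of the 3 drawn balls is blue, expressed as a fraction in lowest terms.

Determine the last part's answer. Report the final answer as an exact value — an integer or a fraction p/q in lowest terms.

Part 1: cross terms: (-33*-37 - 3*-33)=1320, (3*1 - -22*-37)=-811, (-22*-33 - -33*1)=759; twice the area = |1268| = 1268; area = 634; answer 634
Part 2: Y1 = 634; threaded value p + q = 635; m = 26; f(2) = 3*(42) - 1*(26) = 100; iterating: f(2)=100, f(3)=258, f(4)=674, f(5)=1764, f(6)=4618, f(7)=12090, f(8)=31652; answer 31652
Part 3: Y2 = 31652; r = 7; total draws C(11,3) = 165; favorable C(4,3) = 4; P = 4/165; answer 4/165

4/165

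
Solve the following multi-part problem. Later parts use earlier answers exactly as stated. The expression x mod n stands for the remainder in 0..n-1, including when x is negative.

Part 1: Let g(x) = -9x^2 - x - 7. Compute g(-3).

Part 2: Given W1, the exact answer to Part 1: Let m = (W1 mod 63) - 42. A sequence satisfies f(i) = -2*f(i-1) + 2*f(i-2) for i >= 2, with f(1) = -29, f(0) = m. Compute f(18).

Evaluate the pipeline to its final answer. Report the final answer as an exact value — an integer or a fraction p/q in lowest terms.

586815488

Part 1: -9*(-3)^2 - 1*(-3)^1 - 7 = (-81) + (3) + (-7) = -85; answer -85
Part 2: W1 = -85; m = -1; f(2) = -2*(-29) + 2*(-1) = 56; iterating: f(2)=56, f(3)=-170, f(4)=452, f(5)=-1244, f(6)=3392, f(7)=-9272, f(8)=25328, f(9)=-69200, f(10)=189056, f(11)=-516512, f(12)=1411136, f(13)=-3855296, f(14)=10532864, f(15)=-28776320, f(16)=78618368, f(17)=-214789376, f(18)=586815488; answer 586815488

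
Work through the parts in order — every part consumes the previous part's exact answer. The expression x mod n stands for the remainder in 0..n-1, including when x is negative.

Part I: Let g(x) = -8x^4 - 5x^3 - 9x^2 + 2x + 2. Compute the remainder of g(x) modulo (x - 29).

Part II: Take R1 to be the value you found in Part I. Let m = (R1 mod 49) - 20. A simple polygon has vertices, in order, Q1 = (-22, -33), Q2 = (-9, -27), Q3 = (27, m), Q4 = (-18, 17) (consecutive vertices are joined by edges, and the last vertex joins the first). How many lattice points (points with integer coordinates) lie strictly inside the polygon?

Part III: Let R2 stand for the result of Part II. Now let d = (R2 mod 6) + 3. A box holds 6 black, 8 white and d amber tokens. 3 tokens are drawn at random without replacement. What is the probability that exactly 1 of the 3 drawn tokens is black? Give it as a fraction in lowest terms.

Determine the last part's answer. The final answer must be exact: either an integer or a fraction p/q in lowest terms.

33/68

Part I: remainder = value at the root: -8*(29)^4 - 5*(29)^3 - 9*(29)^2 + 2*(29)^1 + 2 = (-5658248) + (-121945) + (-7569) + (58) + (2) = -5787702; answer -5787702
Part II: R1 = -5787702; m = 11; cross terms: (-22*-27 - -9*-33)=297, (-9*11 - 27*-27)=630, (27*17 - -18*11)=657, (-18*-33 - -22*17)=968; twice the area = |2552| = 2552; area = 1276; boundary points = 1 + 2 + 3 + 2 = 8; strictly interior points = area - boundary/2 + 1 = 1273; answer 1273
Part III: R2 = 1273; d = 4; total draws C(18,3) = 816; favorable C(6,1)*C(12,2) = 396; P = 33/68; answer 33/68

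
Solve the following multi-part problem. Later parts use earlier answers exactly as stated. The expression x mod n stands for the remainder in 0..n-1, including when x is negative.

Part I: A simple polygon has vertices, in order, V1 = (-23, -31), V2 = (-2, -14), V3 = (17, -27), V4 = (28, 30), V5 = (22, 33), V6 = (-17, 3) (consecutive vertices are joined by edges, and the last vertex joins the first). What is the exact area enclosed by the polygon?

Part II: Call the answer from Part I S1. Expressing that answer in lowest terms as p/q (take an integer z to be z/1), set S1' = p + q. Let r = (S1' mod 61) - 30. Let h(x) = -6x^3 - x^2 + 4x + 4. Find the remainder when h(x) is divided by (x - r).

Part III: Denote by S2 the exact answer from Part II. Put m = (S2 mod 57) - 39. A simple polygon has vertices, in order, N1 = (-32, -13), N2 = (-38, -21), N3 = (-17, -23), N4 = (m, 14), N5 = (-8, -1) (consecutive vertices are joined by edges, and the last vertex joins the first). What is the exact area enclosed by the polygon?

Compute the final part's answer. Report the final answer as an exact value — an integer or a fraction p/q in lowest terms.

Part I: cross terms: (-23*-14 - -2*-31)=260, (-2*-27 - 17*-14)=292, (17*30 - 28*-27)=1266, (28*33 - 22*30)=264, (22*3 - -17*33)=627, (-17*-31 - -23*3)=596; twice the area = |3305| = 3305; area = 3305/2; answer 3305/2
Part II: S1 = 3305/2; threaded value p + q = 3307; r = -17; remainder = value at the root: -6*(-17)^3 - 1*(-17)^2 + 4*(-17)^1 + 4 = (29478) + (-289) + (-68) + (4) = 29125; answer 29125
Part III: S2 = 29125; m = 16; cross terms: (-32*-21 - -38*-13)=178, (-38*-23 - -17*-21)=517, (-17*14 - 16*-23)=130, (16*-1 - -8*14)=96, (-8*-13 - -32*-1)=72; twice the area = |993| = 993; area = 993/2; answer 993/2

993/2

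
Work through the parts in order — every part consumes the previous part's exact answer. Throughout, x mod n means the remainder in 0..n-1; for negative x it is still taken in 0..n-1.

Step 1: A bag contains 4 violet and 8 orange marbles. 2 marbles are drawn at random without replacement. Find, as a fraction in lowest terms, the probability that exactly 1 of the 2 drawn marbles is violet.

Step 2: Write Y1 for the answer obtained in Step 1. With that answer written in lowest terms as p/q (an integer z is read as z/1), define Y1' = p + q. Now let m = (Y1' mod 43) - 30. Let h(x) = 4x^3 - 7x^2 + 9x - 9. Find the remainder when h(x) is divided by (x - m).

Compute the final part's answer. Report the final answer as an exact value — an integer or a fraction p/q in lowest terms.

Step 1: total draws C(12,2) = 66; favorable C(4,1)*C(8,1) = 32; P = 16/33; answer 16/33
Step 2: Y1 = 16/33; threaded value p + q = 49; m = -24; remainder = value at the root: 4*(-24)^3 - 7*(-24)^2 + 9*(-24)^1 - 9 = (-55296) + (-4032) + (-216) + (-9) = -59553; answer -59553

-59553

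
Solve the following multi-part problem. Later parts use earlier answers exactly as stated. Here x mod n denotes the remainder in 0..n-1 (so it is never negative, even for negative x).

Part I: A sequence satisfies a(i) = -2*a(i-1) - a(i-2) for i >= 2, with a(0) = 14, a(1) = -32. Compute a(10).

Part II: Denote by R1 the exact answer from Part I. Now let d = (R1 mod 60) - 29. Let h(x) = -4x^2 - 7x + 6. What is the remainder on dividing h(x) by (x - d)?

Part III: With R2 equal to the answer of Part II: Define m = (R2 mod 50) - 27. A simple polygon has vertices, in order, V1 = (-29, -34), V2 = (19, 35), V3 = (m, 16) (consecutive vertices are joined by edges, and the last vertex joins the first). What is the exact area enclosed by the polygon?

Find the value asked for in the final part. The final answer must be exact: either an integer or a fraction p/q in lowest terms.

Part I: a(2) = -2*(-32) - 1*(14) = 50; iterating: a(2)=50, a(3)=-68, a(4)=86, a(5)=-104, a(6)=122, a(7)=-140, a(8)=158, a(9)=-176, a(10)=194; answer 194
Part II: R1 = 194; d = -15; remainder = value at the root: -4*(-15)^2 - 7*(-15)^1 + 6 = (-900) + (105) + (6) = -789; answer -789
Part III: R2 = -789; m = -16; cross terms: (-29*35 - 19*-34)=-369, (19*16 - -16*35)=864, (-16*-34 - -29*16)=1008; twice the area = |1503| = 1503; area = 1503/2; answer 1503/2

1503/2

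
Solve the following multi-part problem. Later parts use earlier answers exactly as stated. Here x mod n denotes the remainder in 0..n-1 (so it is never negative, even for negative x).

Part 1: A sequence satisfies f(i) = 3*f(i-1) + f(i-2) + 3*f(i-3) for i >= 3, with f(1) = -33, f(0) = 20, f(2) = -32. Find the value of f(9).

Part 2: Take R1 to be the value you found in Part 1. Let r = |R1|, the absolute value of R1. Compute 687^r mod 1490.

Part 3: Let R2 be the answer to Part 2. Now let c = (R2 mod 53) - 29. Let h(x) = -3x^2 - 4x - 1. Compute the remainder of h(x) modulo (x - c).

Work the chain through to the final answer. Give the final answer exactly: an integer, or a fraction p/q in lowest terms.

Part 1: f(3) = 3*(-32) + 1*(-33) + 3*(20) = -69; iterating: f(3)=-69, f(4)=-338, f(5)=-1179, f(6)=-4082, f(7)=-14439, f(8)=-50936, f(9)=-179493; answer -179493
Part 2: R1 = -179493; r = 179493; squarings mod 1490: 687^1=687, 687^2=1129, 687^4=691, 687^8=681, 687^16=371, 687^32=561, 687^64=331, 687^128=791, 687^256=1371, 687^512=751, 687^1024=781, 687^2048=551, 687^4096=1131, 687^8192=741, 687^16384=761, 687^32768=1001, 687^65536=721, 687^131072=1321; 687^179493 = 687^1 * 687^4 * 687^32 * 687^256 * 687^1024 * 687^2048 * 687^4096 * 687^8192 * 687^32768 * 687^131072 = 57 (mod 1490); answer 57
Part 3: R2 = 57; c = -25; remainder = value at the root: -3*(-25)^2 - 4*(-25)^1 - 1 = (-1875) + (100) + (-1) = -1776; answer -1776

-1776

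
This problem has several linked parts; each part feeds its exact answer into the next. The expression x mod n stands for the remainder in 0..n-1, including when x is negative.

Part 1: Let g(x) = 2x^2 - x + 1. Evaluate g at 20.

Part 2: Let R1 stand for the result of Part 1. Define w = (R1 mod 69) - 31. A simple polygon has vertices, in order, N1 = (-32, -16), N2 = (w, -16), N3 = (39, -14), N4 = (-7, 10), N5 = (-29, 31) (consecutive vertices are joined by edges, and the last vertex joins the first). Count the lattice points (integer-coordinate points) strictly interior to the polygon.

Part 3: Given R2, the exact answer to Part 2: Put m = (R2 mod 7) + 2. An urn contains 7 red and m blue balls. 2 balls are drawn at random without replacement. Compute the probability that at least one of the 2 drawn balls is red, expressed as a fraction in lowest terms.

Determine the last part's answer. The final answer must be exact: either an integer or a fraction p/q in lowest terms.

Part 1: 2*(20)^2 - 1*(20)^1 + 1 = (800) + (-20) + (1) = 781; answer 781
Part 2: R1 = 781; w = -9; cross terms: (-32*-16 - -9*-16)=368, (-9*-14 - 39*-16)=750, (39*10 - -7*-14)=292, (-7*31 - -29*10)=73, (-29*-16 - -32*31)=1456; twice the area = |2939| = 2939; area = 2939/2; boundary points = 23 + 2 + 2 + 1 + 1 = 29; strictly interior points = area - boundary/2 + 1 = 1456; answer 1456
Part 3: R2 = 1456; m = 2; total draws C(9,2) = 36; complement C(2,2) = 1; favorable 36 - 1 = 35; P = 35/36; answer 35/36

35/36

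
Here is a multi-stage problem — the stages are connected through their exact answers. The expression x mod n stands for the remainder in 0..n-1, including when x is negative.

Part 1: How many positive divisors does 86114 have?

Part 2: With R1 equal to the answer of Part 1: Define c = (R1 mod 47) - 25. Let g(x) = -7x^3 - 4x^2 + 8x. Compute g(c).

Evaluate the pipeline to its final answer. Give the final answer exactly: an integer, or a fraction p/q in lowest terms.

Part 1: 86114 = 2 * 7 * 6151; number of divisors = (1+1) * (1+1) * (1+1) = 8; answer 8
Part 2: R1 = 8; c = -17; -7*(-17)^3 - 4*(-17)^2 + 8*(-17)^1 = (34391) + (-1156) + (-136) = 33099; answer 33099

33099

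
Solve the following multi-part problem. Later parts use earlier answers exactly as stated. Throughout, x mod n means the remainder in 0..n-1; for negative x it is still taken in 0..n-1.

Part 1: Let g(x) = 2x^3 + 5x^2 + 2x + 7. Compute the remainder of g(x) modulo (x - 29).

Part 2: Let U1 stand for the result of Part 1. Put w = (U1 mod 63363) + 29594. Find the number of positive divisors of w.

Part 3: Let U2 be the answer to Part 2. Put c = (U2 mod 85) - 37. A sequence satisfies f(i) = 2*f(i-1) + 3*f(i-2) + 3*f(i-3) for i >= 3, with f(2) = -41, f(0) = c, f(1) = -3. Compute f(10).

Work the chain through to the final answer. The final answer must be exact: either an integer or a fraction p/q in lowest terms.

Part 1: remainder = value at the root: 2*(29)^3 + 5*(29)^2 + 2*(29)^1 + 7 = (48778) + (4205) + (58) + (7) = 53048; answer 53048
Part 2: U1 = 53048; w = 82642; 82642 = 2 * 7 * 5903; number of divisors = (1+1) * (1+1) * (1+1) = 8; answer 8
Part 3: U2 = 8; c = -29; f(3) = 2*(-41) + 3*(-3) + 3*(-29) = -178; iterating: f(3)=-178, f(4)=-488, f(5)=-1633, f(6)=-5264, f(7)=-16891, f(8)=-54473, f(9)=-175411, f(10)=-564914; answer -564914

-564914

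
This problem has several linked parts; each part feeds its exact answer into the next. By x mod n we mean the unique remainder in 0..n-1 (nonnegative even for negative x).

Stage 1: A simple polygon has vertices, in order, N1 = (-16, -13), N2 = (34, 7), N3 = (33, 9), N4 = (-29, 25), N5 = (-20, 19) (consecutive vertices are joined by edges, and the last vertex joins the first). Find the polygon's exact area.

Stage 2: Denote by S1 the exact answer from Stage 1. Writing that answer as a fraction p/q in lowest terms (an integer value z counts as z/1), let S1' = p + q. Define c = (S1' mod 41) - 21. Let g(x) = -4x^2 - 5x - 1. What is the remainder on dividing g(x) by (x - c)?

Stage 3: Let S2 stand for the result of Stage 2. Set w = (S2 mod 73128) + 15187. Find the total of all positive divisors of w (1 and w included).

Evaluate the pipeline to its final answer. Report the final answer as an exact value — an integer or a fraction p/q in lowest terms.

Stage 1: cross terms: (-16*7 - 34*-13)=330, (34*9 - 33*7)=75, (33*25 - -29*9)=1086, (-29*19 - -20*25)=-51, (-20*-13 - -16*19)=564; twice the area = |2004| = 2004; area = 1002; answer 1002
Stage 2: S1 = 1002; threaded value p + q = 1003; c = -2; remainder = value at the root: -4*(-2)^2 - 5*(-2)^1 - 1 = (-16) + (10) + (-1) = -7; answer -7
Stage 3: S2 = -7; w = 88308; 88308 = 2^2 * 3^2 * 11 * 223; sigma = (1 + 2 + 4) * (1 + 3 + 9) * (1 + 11) * (1 + 223) = 7 * 13 * 12 * 224 = 244608; answer 244608

244608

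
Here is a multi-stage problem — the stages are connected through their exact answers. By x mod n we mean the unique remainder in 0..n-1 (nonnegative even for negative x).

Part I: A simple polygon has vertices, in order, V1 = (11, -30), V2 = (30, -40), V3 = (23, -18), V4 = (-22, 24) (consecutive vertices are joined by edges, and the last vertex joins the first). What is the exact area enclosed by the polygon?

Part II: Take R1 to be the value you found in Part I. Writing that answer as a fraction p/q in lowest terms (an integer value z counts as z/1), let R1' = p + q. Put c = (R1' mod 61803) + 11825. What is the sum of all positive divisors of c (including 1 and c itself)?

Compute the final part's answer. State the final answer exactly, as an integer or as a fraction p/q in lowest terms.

Part I: cross terms: (11*-40 - 30*-30)=460, (30*-18 - 23*-40)=380, (23*24 - -22*-18)=156, (-22*-30 - 11*24)=396; twice the area = |1392| = 1392; area = 696; answer 696
Part II: R1 = 696; threaded value p + q = 697; c = 12522; 12522 = 2 * 3 * 2087; sigma = (1 + 2) * (1 + 3) * (1 + 2087) = 3 * 4 * 2088 = 25056; answer 25056

25056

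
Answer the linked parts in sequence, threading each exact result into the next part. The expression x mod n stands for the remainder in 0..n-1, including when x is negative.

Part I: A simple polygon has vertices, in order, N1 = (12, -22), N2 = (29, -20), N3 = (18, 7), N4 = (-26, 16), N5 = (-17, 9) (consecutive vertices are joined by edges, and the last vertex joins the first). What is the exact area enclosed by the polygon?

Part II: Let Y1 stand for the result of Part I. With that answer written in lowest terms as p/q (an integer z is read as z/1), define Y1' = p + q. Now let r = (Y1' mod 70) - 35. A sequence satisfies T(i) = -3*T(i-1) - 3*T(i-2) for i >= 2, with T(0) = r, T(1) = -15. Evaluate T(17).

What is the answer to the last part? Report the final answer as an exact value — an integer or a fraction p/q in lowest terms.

Part I: cross terms: (12*-20 - 29*-22)=398, (29*7 - 18*-20)=563, (18*16 - -26*7)=470, (-26*9 - -17*16)=38, (-17*-22 - 12*9)=266; twice the area = |1735| = 1735; area = 1735/2; answer 1735/2
Part II: Y1 = 1735/2; threaded value p + q = 1737; r = 22; T(2) = -3*(-15) - 3*(22) = -21; iterating: T(2)=-21, T(3)=108, T(4)=-261, T(5)=459, T(6)=-594, T(7)=405, T(8)=567, T(9)=-2916, T(10)=7047, T(11)=-12393, T(12)=16038, T(13)=-10935, T(14)=-15309, T(15)=78732, T(16)=-190269, T(17)=334611; answer 334611

334611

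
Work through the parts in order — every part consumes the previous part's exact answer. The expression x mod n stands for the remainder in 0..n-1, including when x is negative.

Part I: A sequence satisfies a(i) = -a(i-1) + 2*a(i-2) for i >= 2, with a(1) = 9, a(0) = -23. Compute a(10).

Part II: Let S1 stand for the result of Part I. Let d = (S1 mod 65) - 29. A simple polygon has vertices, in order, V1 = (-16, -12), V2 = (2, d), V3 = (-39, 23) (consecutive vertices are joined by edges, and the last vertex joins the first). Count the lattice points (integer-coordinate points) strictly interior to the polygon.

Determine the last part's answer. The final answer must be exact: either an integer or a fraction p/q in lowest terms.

Part I: a(2) = -1*(9) + 2*(-23) = -55; iterating: a(2)=-55, a(3)=73, a(4)=-183, a(5)=329, a(6)=-695, a(7)=1353, a(8)=-2743, a(9)=5449, a(10)=-10935; answer -10935
Part II: S1 = -10935; d = 21; cross terms: (-16*21 - 2*-12)=-312, (2*23 - -39*21)=865, (-39*-12 - -16*23)=836; twice the area = |1389| = 1389; area = 1389/2; boundary points = 3 + 1 + 1 = 5; strictly interior points = area - boundary/2 + 1 = 693; answer 693

693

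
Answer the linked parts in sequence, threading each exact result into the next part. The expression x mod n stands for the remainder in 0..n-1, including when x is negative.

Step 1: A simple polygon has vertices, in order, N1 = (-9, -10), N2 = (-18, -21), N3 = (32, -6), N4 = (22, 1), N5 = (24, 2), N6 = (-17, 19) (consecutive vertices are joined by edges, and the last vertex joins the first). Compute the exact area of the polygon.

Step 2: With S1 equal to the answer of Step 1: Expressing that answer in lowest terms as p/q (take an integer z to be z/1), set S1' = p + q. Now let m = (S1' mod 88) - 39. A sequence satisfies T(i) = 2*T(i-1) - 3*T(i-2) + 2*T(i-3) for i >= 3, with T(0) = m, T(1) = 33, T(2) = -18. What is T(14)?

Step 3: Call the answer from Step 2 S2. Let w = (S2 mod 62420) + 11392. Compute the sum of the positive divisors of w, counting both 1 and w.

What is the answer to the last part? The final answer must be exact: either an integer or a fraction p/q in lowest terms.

100566

Step 1: cross terms: (-9*-21 - -18*-10)=9, (-18*-6 - 32*-21)=780, (32*1 - 22*-6)=164, (22*2 - 24*1)=20, (24*19 - -17*2)=490, (-17*-10 - -9*19)=341; twice the area = |1804| = 1804; area = 902; answer 902
Step 2: S1 = 902; threaded value p + q = 903; m = -16; T(3) = 2*(-18) - 3*(33) + 2*(-16) = -167; iterating: T(3)=-167, T(4)=-214, T(5)=37, T(6)=382, T(7)=225, T(8)=-622, T(9)=-1155, T(10)=6, T(11)=2233, T(12)=2138, T(13)=-2411, T(14)=-6770; answer -6770
Step 3: S2 = -6770; w = 67042; 67042 = 2 * 33521; sigma = (1 + 2) * (1 + 33521) = 3 * 33522 = 100566; answer 100566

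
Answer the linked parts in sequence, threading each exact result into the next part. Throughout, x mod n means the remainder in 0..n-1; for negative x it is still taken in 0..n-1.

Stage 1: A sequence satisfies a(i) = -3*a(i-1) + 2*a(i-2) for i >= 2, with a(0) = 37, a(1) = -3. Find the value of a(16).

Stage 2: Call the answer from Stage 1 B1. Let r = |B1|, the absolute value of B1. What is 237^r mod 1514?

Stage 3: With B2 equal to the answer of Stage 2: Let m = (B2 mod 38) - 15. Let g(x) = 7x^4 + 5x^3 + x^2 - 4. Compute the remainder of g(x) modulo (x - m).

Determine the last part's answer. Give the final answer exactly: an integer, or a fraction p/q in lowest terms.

Stage 1: a(2) = -3*(-3) + 2*(37) = 83; iterating: a(2)=83, a(3)=-255, a(4)=931, a(5)=-3303, a(6)=11771, a(7)=-41919, a(8)=149299, a(9)=-531735, a(10)=1893803, a(11)=-6744879, a(12)=24022243, a(13)=-85556487, a(14)=304713947, a(15)=-1085254815, a(16)=3865192339; answer 3865192339
Stage 2: B1 = 3865192339; r = 3865192339; squarings mod 1514: 237^1=237, 237^2=151, 237^4=91, 237^8=711, 237^16=1359, 237^32=1315, 237^64=237, 237^128=151, 237^256=91, 237^512=711, 237^1024=1359, 237^2048=1315, 237^4096=237, 237^8192=151, 237^16384=91, 237^32768=711, 237^65536=1359, 237^131072=1315, 237^262144=237, 237^524288=151, 237^1048576=91, 237^2097152=711, 237^4194304=1359, 237^8388608=1315, 237^16777216=237, 237^33554432=151, 237^67108864=91, 237^134217728=711, 237^268435456=1359, 237^536870912=1315, 237^1073741824=237, 237^2147483648=151; 237^3865192339 = 237^1 * 237^2 * 237^16 * 237^128 * 237^256 * 237^512 * 237^1024 * 237^8192 * 237^131072 * 237^2097152 * 237^4194304 * 237^33554432 * 237^67108864 * 237^536870912 * 237^1073741824 * 237^2147483648 = 343 (mod 1514); answer 343
Stage 3: B2 = 343; m = -14; remainder = value at the root: 7*(-14)^4 + 5*(-14)^3 + 1*(-14)^2 - 4 = (268912) + (-13720) + (196) + (-4) = 255384; answer 255384

255384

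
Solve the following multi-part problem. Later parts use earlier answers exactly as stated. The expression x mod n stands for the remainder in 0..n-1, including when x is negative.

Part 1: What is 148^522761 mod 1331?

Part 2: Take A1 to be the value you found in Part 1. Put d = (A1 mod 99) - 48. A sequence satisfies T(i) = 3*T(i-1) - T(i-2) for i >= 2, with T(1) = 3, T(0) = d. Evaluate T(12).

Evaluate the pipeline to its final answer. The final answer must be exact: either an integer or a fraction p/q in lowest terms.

Part 1: squarings mod 1331: 148^1=148, 148^2=608, 148^4=977, 148^8=202, 148^16=874, 148^32=1213, 148^64=614, 148^128=323, 148^256=511, 148^512=245, 148^1024=130, 148^2048=928, 148^4096=27, 148^8192=729, 148^16384=372, 148^32768=1291, 148^65536=269, 148^131072=487, 148^262144=251; 148^522761 = 148^1 * 148^8 * 148^512 * 148^2048 * 148^4096 * 148^8192 * 148^16384 * 148^32768 * 148^65536 * 148^131072 * 148^262144 = 753 (mod 1331); answer 753
Part 2: A1 = 753; d = 12; T(2) = 3*(3) - 1*(12) = -3; iterating: T(2)=-3, T(3)=-12, T(4)=-33, T(5)=-87, T(6)=-228, T(7)=-597, T(8)=-1563, T(9)=-4092, T(10)=-10713, T(11)=-28047, T(12)=-73428; answer -73428

-73428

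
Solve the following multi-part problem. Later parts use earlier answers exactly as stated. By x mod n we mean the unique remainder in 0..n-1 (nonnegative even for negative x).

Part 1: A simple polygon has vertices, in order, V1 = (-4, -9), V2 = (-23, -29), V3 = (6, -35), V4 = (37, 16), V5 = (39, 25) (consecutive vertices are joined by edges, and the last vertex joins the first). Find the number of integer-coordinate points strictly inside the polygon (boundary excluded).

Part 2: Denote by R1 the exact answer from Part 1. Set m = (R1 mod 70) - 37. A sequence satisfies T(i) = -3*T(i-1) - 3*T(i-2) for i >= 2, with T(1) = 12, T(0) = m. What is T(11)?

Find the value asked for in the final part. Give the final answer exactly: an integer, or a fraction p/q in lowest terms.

Part 1: cross terms: (-4*-29 - -23*-9)=-91, (-23*-35 - 6*-29)=979, (6*16 - 37*-35)=1391, (37*25 - 39*16)=301, (39*-9 - -4*25)=-251; twice the area = |2329| = 2329; area = 2329/2; boundary points = 1 + 1 + 1 + 1 + 1 = 5; strictly interior points = area - boundary/2 + 1 = 1163; answer 1163
Part 2: R1 = 1163; m = 6; T(2) = -3*(12) - 3*(6) = -54; iterating: T(2)=-54, T(3)=126, T(4)=-216, T(5)=270, T(6)=-162, T(7)=-324, T(8)=1458, T(9)=-3402, T(10)=5832, T(11)=-7290; answer -7290

-7290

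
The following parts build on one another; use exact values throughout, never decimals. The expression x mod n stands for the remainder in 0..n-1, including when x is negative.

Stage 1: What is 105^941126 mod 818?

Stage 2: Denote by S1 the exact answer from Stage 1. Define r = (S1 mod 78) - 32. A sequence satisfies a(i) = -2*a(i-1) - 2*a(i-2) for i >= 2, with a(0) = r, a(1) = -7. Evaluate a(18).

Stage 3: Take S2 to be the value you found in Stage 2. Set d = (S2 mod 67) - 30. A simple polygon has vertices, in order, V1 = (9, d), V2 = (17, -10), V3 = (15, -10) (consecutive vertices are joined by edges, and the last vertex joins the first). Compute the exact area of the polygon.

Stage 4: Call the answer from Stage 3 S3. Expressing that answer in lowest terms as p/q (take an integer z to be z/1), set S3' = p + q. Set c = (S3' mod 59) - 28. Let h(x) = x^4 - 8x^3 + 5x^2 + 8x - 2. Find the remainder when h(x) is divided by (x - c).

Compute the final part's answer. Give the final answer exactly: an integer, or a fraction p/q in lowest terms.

8446

Stage 1: squarings mod 818: 105^1=105, 105^2=391, 105^4=733, 105^8=681, 105^16=773, 105^32=389, 105^64=809, 105^128=81, 105^256=17, 105^512=289, 105^1024=85, 105^2048=681, 105^4096=773, 105^8192=389, 105^16384=809, 105^32768=81, 105^65536=17, 105^131072=289, 105^262144=85, 105^524288=681; 105^941126 = 105^2 * 105^4 * 105^64 * 105^1024 * 105^2048 * 105^4096 * 105^16384 * 105^131072 * 105^262144 * 105^524288 = 517 (mod 818); answer 517
Stage 2: S1 = 517; r = 17; a(2) = -2*(-7) - 2*(17) = -20; iterating: a(2)=-20, a(3)=54, a(4)=-68, a(5)=28, a(6)=80, a(7)=-216, a(8)=272, a(9)=-112, a(10)=-320, a(11)=864, a(12)=-1088, a(13)=448, a(14)=1280, a(15)=-3456, a(16)=4352, a(17)=-1792, a(18)=-5120; answer -5120
Stage 3: S2 = -5120; d = 9; cross terms: (9*-10 - 17*9)=-243, (17*-10 - 15*-10)=-20, (15*9 - 9*-10)=225; twice the area = |-38| = 38; area = 19; answer 19
Stage 4: S3 = 19; threaded value p + q = 20; c = -8; remainder = value at the root: 1*(-8)^4 - 8*(-8)^3 + 5*(-8)^2 + 8*(-8)^1 - 2 = (4096) + (4096) + (320) + (-64) + (-2) = 8446; answer 8446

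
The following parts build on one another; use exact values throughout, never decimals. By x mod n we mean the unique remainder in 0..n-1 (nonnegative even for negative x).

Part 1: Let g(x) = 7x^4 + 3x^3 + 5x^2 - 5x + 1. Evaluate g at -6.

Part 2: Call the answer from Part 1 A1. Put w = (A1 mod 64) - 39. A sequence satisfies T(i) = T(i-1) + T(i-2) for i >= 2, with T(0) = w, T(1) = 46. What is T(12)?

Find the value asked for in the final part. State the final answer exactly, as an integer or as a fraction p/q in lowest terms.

Part 1: 7*(-6)^4 + 3*(-6)^3 + 5*(-6)^2 - 5*(-6)^1 + 1 = (9072) + (-648) + (180) + (30) + (1) = 8635; answer 8635
Part 2: A1 = 8635; w = 20; T(2) = 1*(46) + 1*(20) = 66; iterating: T(2)=66, T(3)=112, T(4)=178, T(5)=290, T(6)=468, T(7)=758, T(8)=1226, T(9)=1984, T(10)=3210, T(11)=5194, T(12)=8404; answer 8404

8404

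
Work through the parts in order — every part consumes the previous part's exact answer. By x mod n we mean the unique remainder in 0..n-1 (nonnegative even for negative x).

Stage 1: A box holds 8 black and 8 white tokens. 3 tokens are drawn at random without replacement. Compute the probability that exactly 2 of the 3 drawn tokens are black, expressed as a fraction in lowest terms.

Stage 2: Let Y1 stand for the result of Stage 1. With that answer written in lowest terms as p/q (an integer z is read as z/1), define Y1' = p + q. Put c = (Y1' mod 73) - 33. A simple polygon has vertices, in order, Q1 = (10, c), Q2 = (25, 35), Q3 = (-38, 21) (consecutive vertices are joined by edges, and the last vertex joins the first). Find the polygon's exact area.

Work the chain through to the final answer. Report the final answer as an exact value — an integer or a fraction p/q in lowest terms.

3633/2

Stage 1: total draws C(16,3) = 560; favorable C(8,2)*C(8,1) = 224; P = 2/5; answer 2/5
Stage 2: Y1 = 2/5; threaded value p + q = 7; c = -26; cross terms: (10*35 - 25*-26)=1000, (25*21 - -38*35)=1855, (-38*-26 - 10*21)=778; twice the area = |3633| = 3633; area = 3633/2; answer 3633/2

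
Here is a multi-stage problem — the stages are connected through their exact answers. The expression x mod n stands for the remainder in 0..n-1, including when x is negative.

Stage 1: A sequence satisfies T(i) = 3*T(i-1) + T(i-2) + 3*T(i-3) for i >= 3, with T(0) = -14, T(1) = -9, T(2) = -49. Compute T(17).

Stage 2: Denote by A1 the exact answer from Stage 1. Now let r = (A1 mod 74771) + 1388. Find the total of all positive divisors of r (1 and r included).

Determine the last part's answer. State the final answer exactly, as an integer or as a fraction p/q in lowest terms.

Stage 1: T(3) = 3*(-49) + 1*(-9) + 3*(-14) = -198; iterating: T(3)=-198, T(4)=-670, T(5)=-2355, T(6)=-8329, T(7)=-29352, T(8)=-103450, T(9)=-364689, T(10)=-1285573, T(11)=-4531758, T(12)=-15974914, T(13)=-56313219, T(14)=-198509845, T(15)=-699767496, T(16)=-2466751990, T(17)=-8695553001; answer -8695553001
Stage 2: A1 = -8695553001; r = 16603; 16603 is prime, so its only divisors are 1 and 16603; sigma = 1 + 16603 = 16604; answer 16604

16604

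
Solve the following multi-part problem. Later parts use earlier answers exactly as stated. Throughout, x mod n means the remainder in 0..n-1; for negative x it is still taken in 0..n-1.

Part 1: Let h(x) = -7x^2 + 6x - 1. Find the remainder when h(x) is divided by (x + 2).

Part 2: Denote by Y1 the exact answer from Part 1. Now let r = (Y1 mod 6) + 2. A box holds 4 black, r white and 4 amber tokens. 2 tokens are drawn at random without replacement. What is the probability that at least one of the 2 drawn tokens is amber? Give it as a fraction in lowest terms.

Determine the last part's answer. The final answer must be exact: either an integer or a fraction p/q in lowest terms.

34/55

Part 1: remainder = value at the root: -7*(-2)^2 + 6*(-2)^1 - 1 = (-28) + (-12) + (-1) = -41; answer -41
Part 2: Y1 = -41; r = 3; total draws C(11,2) = 55; complement C(7,2) = 21; favorable 55 - 21 = 34; P = 34/55; answer 34/55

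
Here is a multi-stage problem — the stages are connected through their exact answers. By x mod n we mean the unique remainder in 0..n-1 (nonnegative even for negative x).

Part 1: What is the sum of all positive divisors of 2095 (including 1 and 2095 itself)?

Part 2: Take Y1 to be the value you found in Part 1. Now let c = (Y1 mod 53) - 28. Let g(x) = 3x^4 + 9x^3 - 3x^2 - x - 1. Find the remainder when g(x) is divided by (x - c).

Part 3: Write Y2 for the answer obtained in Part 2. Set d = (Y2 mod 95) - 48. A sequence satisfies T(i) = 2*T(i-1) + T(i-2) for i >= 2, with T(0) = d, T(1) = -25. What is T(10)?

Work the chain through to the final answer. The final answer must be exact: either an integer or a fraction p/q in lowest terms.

-99835

Part 1: 2095 = 5 * 419; sigma = (1 + 5) * (1 + 419) = 6 * 420 = 2520; answer 2520
Part 2: Y1 = 2520; c = 1; remainder = value at the root: 3*(1)^4 + 9*(1)^3 - 3*(1)^2 - 1*(1)^1 - 1 = (3) + (9) + (-3) + (-1) + (-1) = 7; answer 7
Part 3: Y2 = 7; d = -41; T(2) = 2*(-25) + 1*(-41) = -91; iterating: T(2)=-91, T(3)=-207, T(4)=-505, T(5)=-1217, T(6)=-2939, T(7)=-7095, T(8)=-17129, T(9)=-41353, T(10)=-99835; answer -99835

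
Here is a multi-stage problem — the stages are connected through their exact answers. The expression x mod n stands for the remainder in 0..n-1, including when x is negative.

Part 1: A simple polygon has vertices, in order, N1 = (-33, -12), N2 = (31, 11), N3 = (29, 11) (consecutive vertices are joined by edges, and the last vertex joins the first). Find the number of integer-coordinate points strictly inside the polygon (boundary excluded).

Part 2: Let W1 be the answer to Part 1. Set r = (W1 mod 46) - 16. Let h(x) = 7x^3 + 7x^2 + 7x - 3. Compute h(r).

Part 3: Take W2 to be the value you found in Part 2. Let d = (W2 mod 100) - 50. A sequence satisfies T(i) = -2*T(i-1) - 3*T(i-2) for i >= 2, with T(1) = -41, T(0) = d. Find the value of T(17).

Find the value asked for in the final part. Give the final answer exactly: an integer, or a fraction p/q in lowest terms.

Part 1: cross terms: (-33*11 - 31*-12)=9, (31*11 - 29*11)=22, (29*-12 - -33*11)=15; twice the area = |46| = 46; area = 23; boundary points = 1 + 2 + 1 = 4; strictly interior points = area - boundary/2 + 1 = 22; answer 22
Part 2: W1 = 22; r = 6; 7*(6)^3 + 7*(6)^2 + 7*(6)^1 - 3 = (1512) + (252) + (42) + (-3) = 1803; answer 1803
Part 3: W2 = 1803; d = -47; T(2) = -2*(-41) - 3*(-47) = 223; iterating: T(2)=223, T(3)=-323, T(4)=-23, T(5)=1015, T(6)=-1961, T(7)=877, T(8)=4129, T(9)=-10889, T(10)=9391, T(11)=13885, T(12)=-55943, T(13)=70231, T(14)=27367, T(15)=-265427, T(16)=448753, T(17)=-101225; answer -101225

-101225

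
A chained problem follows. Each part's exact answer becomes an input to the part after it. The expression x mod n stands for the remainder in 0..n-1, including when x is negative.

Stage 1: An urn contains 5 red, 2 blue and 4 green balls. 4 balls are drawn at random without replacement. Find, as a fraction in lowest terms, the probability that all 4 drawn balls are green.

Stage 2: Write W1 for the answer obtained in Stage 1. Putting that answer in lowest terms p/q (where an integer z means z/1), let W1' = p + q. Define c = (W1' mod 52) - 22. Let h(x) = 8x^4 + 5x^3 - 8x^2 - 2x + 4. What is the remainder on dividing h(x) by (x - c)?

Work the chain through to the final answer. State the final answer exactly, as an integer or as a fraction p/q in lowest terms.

451

Stage 1: total draws C(11,4) = 330; favorable C(4,4) = 1; P = 1/330; answer 1/330
Stage 2: W1 = 1/330; threaded value p + q = 331; c = -3; remainder = value at the root: 8*(-3)^4 + 5*(-3)^3 - 8*(-3)^2 - 2*(-3)^1 + 4 = (648) + (-135) + (-72) + (6) + (4) = 451; answer 451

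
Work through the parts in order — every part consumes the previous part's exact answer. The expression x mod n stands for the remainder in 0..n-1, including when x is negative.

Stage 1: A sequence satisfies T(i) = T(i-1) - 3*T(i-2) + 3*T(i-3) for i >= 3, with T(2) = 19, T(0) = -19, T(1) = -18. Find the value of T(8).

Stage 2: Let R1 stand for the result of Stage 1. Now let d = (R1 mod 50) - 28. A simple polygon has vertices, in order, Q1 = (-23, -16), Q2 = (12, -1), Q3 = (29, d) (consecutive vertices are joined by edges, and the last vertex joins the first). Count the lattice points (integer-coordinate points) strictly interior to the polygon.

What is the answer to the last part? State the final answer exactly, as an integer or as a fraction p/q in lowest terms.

230

Stage 1: T(3) = 1*(19) - 3*(-18) + 3*(-19) = 16; iterating: T(3)=16, T(4)=-95, T(5)=-86, T(6)=247, T(7)=220, T(8)=-779; answer -779
Stage 2: R1 = -779; d = -7; cross terms: (-23*-1 - 12*-16)=215, (12*-7 - 29*-1)=-55, (29*-16 - -23*-7)=-625; twice the area = |-465| = 465; area = 465/2; boundary points = 5 + 1 + 1 = 7; strictly interior points = area - boundary/2 + 1 = 230; answer 230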